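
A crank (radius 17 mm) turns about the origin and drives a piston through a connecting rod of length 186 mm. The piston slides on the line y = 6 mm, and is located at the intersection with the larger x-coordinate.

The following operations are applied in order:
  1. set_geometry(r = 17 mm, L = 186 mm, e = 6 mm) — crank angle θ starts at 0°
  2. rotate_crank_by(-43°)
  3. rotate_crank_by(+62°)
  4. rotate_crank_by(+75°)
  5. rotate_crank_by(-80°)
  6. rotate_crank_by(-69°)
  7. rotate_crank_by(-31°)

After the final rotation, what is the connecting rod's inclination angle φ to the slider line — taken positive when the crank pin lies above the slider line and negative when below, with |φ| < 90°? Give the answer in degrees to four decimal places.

set_geometry: r = 17 mm, L = 186 mm, e = 6 mm; θ ← 0°
rotate_crank_by(-43°): θ ← 0° -43° = -43°
rotate_crank_by(+62°): θ ← -43° +62° = 19°
rotate_crank_by(+75°): θ ← 19° +75° = 94°
rotate_crank_by(-80°): θ ← 94° -80° = 14°
rotate_crank_by(-69°): θ ← 14° -69° = -55°
rotate_crank_by(-31°): θ ← -55° -31° = -86°
crank pin P = (r cos θ, r sin θ) = (1.185860, -16.958589)
h = r sin θ − e = -16.958589 − 6 = -22.958589
sin φ = h / L = -22.958589 / 186 = -0.12343327
φ = arcsin(-0.12343327) = -7.090288°

-7.0903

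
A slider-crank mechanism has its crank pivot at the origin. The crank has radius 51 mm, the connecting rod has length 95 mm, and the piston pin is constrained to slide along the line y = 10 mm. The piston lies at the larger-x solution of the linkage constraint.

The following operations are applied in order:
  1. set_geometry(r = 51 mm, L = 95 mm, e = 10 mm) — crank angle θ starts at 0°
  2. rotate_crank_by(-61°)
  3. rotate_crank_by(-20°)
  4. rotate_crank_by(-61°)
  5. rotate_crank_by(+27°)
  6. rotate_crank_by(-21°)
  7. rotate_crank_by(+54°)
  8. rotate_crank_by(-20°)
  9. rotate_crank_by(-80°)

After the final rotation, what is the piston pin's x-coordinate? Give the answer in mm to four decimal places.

43.6748

set_geometry: r = 51 mm, L = 95 mm, e = 10 mm; θ ← 0°
rotate_crank_by(-61°): θ ← 0° -61° = -61°
rotate_crank_by(-20°): θ ← -61° -20° = -81°
rotate_crank_by(-61°): θ ← -81° -61° = -142°
rotate_crank_by(+27°): θ ← -142° +27° = -115°
rotate_crank_by(-21°): θ ← -115° -21° = -136°
rotate_crank_by(+54°): θ ← -136° +54° = -82°
rotate_crank_by(-20°): θ ← -82° -20° = -102°
rotate_crank_by(-80°): θ ← -102° -80° = -182°
crank pin P = (r cos θ, r sin θ) = (-50.968932, 1.779874)
h = r sin θ − e = 1.779874 − 10 = -8.220126
x = r cos θ + √(L² − h²) = -50.968932 + √(9025.0 − 67.5705) = -50.968932 + 94.643698 = 43.674766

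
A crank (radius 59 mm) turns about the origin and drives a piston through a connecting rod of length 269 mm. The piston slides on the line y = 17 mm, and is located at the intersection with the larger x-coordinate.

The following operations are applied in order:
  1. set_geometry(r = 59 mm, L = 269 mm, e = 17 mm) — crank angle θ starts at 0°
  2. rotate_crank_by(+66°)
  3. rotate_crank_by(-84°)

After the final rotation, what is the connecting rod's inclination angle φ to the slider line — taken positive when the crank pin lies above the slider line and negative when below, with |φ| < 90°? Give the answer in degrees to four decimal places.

set_geometry: r = 59 mm, L = 269 mm, e = 17 mm; θ ← 0°
rotate_crank_by(+66°): θ ← 0° +66° = 66°
rotate_crank_by(-84°): θ ← 66° -84° = -18°
crank pin P = (r cos θ, r sin θ) = (56.112334, -18.232003)
h = r sin θ − e = -18.232003 − 17 = -35.232003
sin φ = h / L = -35.232003 / 269 = -0.13097399
φ = arcsin(-0.13097399) = -7.525879°

-7.5259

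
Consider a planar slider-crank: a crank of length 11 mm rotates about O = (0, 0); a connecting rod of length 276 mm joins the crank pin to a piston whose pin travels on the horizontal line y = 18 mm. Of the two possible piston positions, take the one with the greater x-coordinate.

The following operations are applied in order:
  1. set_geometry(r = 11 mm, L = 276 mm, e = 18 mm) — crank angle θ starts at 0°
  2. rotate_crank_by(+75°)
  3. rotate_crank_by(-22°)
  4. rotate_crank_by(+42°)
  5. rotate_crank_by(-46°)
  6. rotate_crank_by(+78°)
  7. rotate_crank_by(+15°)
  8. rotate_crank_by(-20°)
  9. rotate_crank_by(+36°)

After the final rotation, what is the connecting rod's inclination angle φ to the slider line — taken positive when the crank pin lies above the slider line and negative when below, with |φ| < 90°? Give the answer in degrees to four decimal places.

-2.8825

set_geometry: r = 11 mm, L = 276 mm, e = 18 mm; θ ← 0°
rotate_crank_by(+75°): θ ← 0° +75° = 75°
rotate_crank_by(-22°): θ ← 75° -22° = 53°
rotate_crank_by(+42°): θ ← 53° +42° = 95°
rotate_crank_by(-46°): θ ← 95° -46° = 49°
rotate_crank_by(+78°): θ ← 49° +78° = 127°
rotate_crank_by(+15°): θ ← 127° +15° = 142°
rotate_crank_by(-20°): θ ← 142° -20° = 122°
rotate_crank_by(+36°): θ ← 122° +36° = 158°
crank pin P = (r cos θ, r sin θ) = (-10.199022, 4.120673)
h = r sin θ − e = 4.120673 − 18 = -13.879327
sin φ = h / L = -13.879327 / 276 = -0.05028742
φ = arcsin(-0.05028742) = -2.882473°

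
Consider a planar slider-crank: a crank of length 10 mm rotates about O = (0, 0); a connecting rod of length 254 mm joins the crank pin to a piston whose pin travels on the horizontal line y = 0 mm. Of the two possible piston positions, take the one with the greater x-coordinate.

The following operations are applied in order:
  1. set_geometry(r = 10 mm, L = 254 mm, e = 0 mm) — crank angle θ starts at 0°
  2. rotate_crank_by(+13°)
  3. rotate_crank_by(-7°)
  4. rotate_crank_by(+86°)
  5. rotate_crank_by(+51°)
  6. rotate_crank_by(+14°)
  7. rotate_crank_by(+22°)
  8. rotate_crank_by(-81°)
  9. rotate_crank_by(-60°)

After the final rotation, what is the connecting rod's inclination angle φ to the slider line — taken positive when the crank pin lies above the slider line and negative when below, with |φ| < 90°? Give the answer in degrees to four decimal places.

set_geometry: r = 10 mm, L = 254 mm, e = 0 mm; θ ← 0°
rotate_crank_by(+13°): θ ← 0° +13° = 13°
rotate_crank_by(-7°): θ ← 13° -7° = 6°
rotate_crank_by(+86°): θ ← 6° +86° = 92°
rotate_crank_by(+51°): θ ← 92° +51° = 143°
rotate_crank_by(+14°): θ ← 143° +14° = 157°
rotate_crank_by(+22°): θ ← 157° +22° = 179°
rotate_crank_by(-81°): θ ← 179° -81° = 98°
rotate_crank_by(-60°): θ ← 98° -60° = 38°
crank pin P = (r cos θ, r sin θ) = (7.880108, 6.156615)
h = r sin θ − e = 6.156615 − 0 = 6.156615
sin φ = h / L = 6.156615 / 254 = 0.02423864
φ = arcsin(0.02423864) = 1.388908°

1.3889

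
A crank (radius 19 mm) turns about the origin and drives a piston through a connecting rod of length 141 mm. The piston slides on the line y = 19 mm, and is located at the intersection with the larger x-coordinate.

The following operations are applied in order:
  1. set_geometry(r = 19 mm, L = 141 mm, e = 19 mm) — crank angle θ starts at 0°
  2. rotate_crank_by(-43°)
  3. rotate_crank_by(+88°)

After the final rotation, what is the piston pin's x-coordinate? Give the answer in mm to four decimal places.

154.3252

set_geometry: r = 19 mm, L = 141 mm, e = 19 mm; θ ← 0°
rotate_crank_by(-43°): θ ← 0° -43° = -43°
rotate_crank_by(+88°): θ ← -43° +88° = 45°
crank pin P = (r cos θ, r sin θ) = (13.435029, 13.435029)
h = r sin θ − e = 13.435029 − 19 = -5.564971
x = r cos θ + √(L² − h²) = 13.435029 + √(19881.0 − 30.9689) = 13.435029 + 140.890138 = 154.325167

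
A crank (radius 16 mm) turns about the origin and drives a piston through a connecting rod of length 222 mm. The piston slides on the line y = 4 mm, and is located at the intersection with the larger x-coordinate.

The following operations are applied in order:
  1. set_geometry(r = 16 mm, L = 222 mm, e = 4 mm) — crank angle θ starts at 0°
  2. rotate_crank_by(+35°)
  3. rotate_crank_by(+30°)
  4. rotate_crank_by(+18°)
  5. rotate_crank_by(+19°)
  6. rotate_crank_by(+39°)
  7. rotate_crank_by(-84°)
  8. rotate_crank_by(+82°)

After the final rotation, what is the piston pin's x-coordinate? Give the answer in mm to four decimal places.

209.8296

set_geometry: r = 16 mm, L = 222 mm, e = 4 mm; θ ← 0°
rotate_crank_by(+35°): θ ← 0° +35° = 35°
rotate_crank_by(+30°): θ ← 35° +30° = 65°
rotate_crank_by(+18°): θ ← 65° +18° = 83°
rotate_crank_by(+19°): θ ← 83° +19° = 102°
rotate_crank_by(+39°): θ ← 102° +39° = 141°
rotate_crank_by(-84°): θ ← 141° -84° = 57°
rotate_crank_by(+82°): θ ← 57° +82° = 139°
crank pin P = (r cos θ, r sin θ) = (-12.075353, 10.496944)
h = r sin θ − e = 10.496944 − 4 = 6.496944
x = r cos θ + √(L² − h²) = -12.075353 + √(49284.0 − 42.2103) = -12.075353 + 221.904911 = 209.829558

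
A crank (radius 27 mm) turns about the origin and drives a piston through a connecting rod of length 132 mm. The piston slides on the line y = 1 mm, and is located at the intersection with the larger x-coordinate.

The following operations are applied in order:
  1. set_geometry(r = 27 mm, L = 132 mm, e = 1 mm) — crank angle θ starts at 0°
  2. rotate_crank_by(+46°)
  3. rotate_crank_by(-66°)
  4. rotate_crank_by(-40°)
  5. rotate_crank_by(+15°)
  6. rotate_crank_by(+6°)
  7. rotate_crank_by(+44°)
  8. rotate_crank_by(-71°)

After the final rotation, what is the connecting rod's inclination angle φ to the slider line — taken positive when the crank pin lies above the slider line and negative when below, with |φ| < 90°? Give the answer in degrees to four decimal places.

-11.2119

set_geometry: r = 27 mm, L = 132 mm, e = 1 mm; θ ← 0°
rotate_crank_by(+46°): θ ← 0° +46° = 46°
rotate_crank_by(-66°): θ ← 46° -66° = -20°
rotate_crank_by(-40°): θ ← -20° -40° = -60°
rotate_crank_by(+15°): θ ← -60° +15° = -45°
rotate_crank_by(+6°): θ ← -45° +6° = -39°
rotate_crank_by(+44°): θ ← -39° +44° = 5°
rotate_crank_by(-71°): θ ← 5° -71° = -66°
crank pin P = (r cos θ, r sin θ) = (10.981889, -24.665727)
h = r sin θ − e = -24.665727 − 1 = -25.665727
sin φ = h / L = -25.665727 / 132 = -0.19443733
φ = arcsin(-0.19443733) = -11.211856°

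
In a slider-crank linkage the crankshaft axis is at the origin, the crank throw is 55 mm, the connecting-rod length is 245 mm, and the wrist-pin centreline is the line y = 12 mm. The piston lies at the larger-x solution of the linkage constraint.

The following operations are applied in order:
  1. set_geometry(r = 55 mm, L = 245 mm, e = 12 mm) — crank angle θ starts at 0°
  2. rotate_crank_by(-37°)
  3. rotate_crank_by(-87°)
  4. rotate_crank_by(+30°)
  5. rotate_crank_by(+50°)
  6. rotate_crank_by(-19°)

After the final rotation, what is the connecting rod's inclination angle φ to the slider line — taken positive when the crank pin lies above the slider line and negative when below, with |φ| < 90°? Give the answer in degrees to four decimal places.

set_geometry: r = 55 mm, L = 245 mm, e = 12 mm; θ ← 0°
rotate_crank_by(-37°): θ ← 0° -37° = -37°
rotate_crank_by(-87°): θ ← -37° -87° = -124°
rotate_crank_by(+30°): θ ← -124° +30° = -94°
rotate_crank_by(+50°): θ ← -94° +50° = -44°
rotate_crank_by(-19°): θ ← -44° -19° = -63°
crank pin P = (r cos θ, r sin θ) = (24.969477, -49.005359)
h = r sin θ − e = -49.005359 − 12 = -61.005359
sin φ = h / L = -61.005359 / 245 = -0.24900146
φ = arcsin(-0.24900146) = -14.418432°

-14.4184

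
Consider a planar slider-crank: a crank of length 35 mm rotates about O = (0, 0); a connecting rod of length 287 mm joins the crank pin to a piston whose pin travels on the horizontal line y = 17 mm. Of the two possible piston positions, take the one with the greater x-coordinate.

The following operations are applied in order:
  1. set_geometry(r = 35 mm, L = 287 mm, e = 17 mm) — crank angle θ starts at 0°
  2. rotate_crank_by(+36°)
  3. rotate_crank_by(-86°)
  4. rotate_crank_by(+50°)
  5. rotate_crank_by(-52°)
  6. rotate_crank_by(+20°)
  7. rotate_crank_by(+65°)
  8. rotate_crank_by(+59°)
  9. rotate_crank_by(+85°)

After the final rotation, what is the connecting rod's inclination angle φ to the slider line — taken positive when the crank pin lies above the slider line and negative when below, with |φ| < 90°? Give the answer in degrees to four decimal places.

-3.0296

set_geometry: r = 35 mm, L = 287 mm, e = 17 mm; θ ← 0°
rotate_crank_by(+36°): θ ← 0° +36° = 36°
rotate_crank_by(-86°): θ ← 36° -86° = -50°
rotate_crank_by(+50°): θ ← -50° +50° = 0°
rotate_crank_by(-52°): θ ← 0° -52° = -52°
rotate_crank_by(+20°): θ ← -52° +20° = -32°
rotate_crank_by(+65°): θ ← -32° +65° = 33°
rotate_crank_by(+59°): θ ← 33° +59° = 92°
rotate_crank_by(+85°): θ ← 92° +85° = 177°
crank pin P = (r cos θ, r sin θ) = (-34.952034, 1.831758)
h = r sin θ − e = 1.831758 − 17 = -15.168242
sin φ = h / L = -15.168242 / 287 = -0.05285102
φ = arcsin(-0.05285102) = -3.029552°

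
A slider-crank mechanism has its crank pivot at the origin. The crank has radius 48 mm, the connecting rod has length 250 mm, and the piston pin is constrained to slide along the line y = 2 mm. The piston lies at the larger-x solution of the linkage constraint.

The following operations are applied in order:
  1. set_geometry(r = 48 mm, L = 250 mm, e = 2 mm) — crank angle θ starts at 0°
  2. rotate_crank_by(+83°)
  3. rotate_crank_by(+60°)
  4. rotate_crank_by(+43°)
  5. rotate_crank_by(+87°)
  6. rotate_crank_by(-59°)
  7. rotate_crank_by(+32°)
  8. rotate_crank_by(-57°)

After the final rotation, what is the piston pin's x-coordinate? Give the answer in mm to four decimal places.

set_geometry: r = 48 mm, L = 250 mm, e = 2 mm; θ ← 0°
rotate_crank_by(+83°): θ ← 0° +83° = 83°
rotate_crank_by(+60°): θ ← 83° +60° = 143°
rotate_crank_by(+43°): θ ← 143° +43° = 186°
rotate_crank_by(+87°): θ ← 186° +87° = 273°
rotate_crank_by(-59°): θ ← 273° -59° = 214°
rotate_crank_by(+32°): θ ← 214° +32° = 246°
rotate_crank_by(-57°): θ ← 246° -57° = 189°
crank pin P = (r cos θ, r sin θ) = (-47.409040, -7.508854)
h = r sin θ − e = -7.508854 − 2 = -9.508854
x = r cos θ + √(L² − h²) = -47.409040 + √(62500.0 − 90.4183) = -47.409040 + 249.819098 = 202.410058

202.4101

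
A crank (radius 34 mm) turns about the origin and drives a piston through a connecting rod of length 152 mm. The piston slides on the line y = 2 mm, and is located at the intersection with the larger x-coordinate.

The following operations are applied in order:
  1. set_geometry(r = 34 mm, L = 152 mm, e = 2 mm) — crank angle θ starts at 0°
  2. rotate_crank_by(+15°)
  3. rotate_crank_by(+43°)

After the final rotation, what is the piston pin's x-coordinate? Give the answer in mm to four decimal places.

167.6299

set_geometry: r = 34 mm, L = 152 mm, e = 2 mm; θ ← 0°
rotate_crank_by(+15°): θ ← 0° +15° = 15°
rotate_crank_by(+43°): θ ← 15° +43° = 58°
crank pin P = (r cos θ, r sin θ) = (18.017255, 28.833635)
h = r sin θ − e = 28.833635 − 2 = 26.833635
x = r cos θ + √(L² − h²) = 18.017255 + √(23104.0 − 720.0440) = 18.017255 + 149.612687 = 167.629942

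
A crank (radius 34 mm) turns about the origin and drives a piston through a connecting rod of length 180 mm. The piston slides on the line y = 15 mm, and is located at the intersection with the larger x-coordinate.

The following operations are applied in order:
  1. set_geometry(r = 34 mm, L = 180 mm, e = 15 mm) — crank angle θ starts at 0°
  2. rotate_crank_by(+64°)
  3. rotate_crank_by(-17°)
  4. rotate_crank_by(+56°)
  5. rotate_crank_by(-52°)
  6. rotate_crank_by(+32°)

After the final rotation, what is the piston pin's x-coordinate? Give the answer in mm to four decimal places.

set_geometry: r = 34 mm, L = 180 mm, e = 15 mm; θ ← 0°
rotate_crank_by(+64°): θ ← 0° +64° = 64°
rotate_crank_by(-17°): θ ← 64° -17° = 47°
rotate_crank_by(+56°): θ ← 47° +56° = 103°
rotate_crank_by(-52°): θ ← 103° -52° = 51°
rotate_crank_by(+32°): θ ← 51° +32° = 83°
crank pin P = (r cos θ, r sin θ) = (4.143558, 33.746569)
h = r sin θ − e = 33.746569 − 15 = 18.746569
x = r cos θ + √(L² − h²) = 4.143558 + √(32400.0 − 351.4339) = 4.143558 + 179.021133 = 183.164691

183.1647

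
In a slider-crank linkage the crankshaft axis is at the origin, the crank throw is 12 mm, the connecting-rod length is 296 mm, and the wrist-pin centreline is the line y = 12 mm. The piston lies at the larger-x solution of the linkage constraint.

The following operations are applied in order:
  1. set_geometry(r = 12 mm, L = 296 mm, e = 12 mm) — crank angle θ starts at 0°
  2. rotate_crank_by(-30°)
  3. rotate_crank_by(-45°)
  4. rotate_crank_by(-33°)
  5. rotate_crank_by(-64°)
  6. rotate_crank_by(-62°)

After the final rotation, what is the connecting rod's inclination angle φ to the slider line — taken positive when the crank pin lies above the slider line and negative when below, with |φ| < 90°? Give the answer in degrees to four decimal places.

set_geometry: r = 12 mm, L = 296 mm, e = 12 mm; θ ← 0°
rotate_crank_by(-30°): θ ← 0° -30° = -30°
rotate_crank_by(-45°): θ ← -30° -45° = -75°
rotate_crank_by(-33°): θ ← -75° -33° = -108°
rotate_crank_by(-64°): θ ← -108° -64° = -172°
rotate_crank_by(-62°): θ ← -172° -62° = -234°
crank pin P = (r cos θ, r sin θ) = (-7.053423, 9.708204)
h = r sin θ − e = 9.708204 − 12 = -2.291796
sin φ = h / L = -2.291796 / 296 = -0.00774255
φ = arcsin(-0.00774255) = -0.443620°

-0.4436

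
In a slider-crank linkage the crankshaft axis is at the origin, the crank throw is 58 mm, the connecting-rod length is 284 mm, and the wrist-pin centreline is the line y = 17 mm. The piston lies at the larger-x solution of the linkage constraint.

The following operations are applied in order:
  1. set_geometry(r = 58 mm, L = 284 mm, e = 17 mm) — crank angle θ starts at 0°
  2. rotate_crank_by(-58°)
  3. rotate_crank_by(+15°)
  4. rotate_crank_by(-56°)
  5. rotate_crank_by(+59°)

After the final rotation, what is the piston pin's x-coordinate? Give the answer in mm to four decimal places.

323.1948

set_geometry: r = 58 mm, L = 284 mm, e = 17 mm; θ ← 0°
rotate_crank_by(-58°): θ ← 0° -58° = -58°
rotate_crank_by(+15°): θ ← -58° +15° = -43°
rotate_crank_by(-56°): θ ← -43° -56° = -99°
rotate_crank_by(+59°): θ ← -99° +59° = -40°
crank pin P = (r cos θ, r sin θ) = (44.430578, -37.281681)
h = r sin θ − e = -37.281681 − 17 = -54.281681
x = r cos θ + √(L² − h²) = 44.430578 + √(80656.0 − 2946.5009) = 44.430578 + 278.764236 = 323.194813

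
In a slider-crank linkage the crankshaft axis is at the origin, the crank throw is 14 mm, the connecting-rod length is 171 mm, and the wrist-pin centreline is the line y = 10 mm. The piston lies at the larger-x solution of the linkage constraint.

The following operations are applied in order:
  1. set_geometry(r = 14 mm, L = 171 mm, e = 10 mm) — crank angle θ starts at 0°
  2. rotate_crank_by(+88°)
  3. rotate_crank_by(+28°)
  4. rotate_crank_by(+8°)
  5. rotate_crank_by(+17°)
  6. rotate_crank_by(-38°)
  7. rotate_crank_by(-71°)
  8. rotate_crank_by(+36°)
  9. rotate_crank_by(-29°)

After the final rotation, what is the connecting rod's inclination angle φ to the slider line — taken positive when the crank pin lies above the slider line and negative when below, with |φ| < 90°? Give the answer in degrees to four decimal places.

-0.3986

set_geometry: r = 14 mm, L = 171 mm, e = 10 mm; θ ← 0°
rotate_crank_by(+88°): θ ← 0° +88° = 88°
rotate_crank_by(+28°): θ ← 88° +28° = 116°
rotate_crank_by(+8°): θ ← 116° +8° = 124°
rotate_crank_by(+17°): θ ← 124° +17° = 141°
rotate_crank_by(-38°): θ ← 141° -38° = 103°
rotate_crank_by(-71°): θ ← 103° -71° = 32°
rotate_crank_by(+36°): θ ← 32° +36° = 68°
rotate_crank_by(-29°): θ ← 68° -29° = 39°
crank pin P = (r cos θ, r sin θ) = (10.880043, 8.810485)
h = r sin θ − e = 8.810485 − 10 = -1.189515
sin φ = h / L = -1.189515 / 171 = -0.00695623
φ = arcsin(-0.00695623) = -0.398566°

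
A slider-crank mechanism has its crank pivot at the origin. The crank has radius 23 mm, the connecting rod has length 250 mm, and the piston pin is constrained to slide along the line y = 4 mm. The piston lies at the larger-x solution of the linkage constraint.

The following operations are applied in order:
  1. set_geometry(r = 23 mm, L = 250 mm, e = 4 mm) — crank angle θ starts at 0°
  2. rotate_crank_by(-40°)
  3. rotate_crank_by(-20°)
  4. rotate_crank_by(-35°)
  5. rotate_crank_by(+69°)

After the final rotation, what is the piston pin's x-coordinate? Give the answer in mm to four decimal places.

set_geometry: r = 23 mm, L = 250 mm, e = 4 mm; θ ← 0°
rotate_crank_by(-40°): θ ← 0° -40° = -40°
rotate_crank_by(-20°): θ ← -40° -20° = -60°
rotate_crank_by(-35°): θ ← -60° -35° = -95°
rotate_crank_by(+69°): θ ← -95° +69° = -26°
crank pin P = (r cos θ, r sin θ) = (20.672263, -10.082536)
h = r sin θ − e = -10.082536 − 4 = -14.082536
x = r cos θ + √(L² − h²) = 20.672263 + √(62500.0 − 198.3178) = 20.672263 + 249.603049 = 270.275312

270.2753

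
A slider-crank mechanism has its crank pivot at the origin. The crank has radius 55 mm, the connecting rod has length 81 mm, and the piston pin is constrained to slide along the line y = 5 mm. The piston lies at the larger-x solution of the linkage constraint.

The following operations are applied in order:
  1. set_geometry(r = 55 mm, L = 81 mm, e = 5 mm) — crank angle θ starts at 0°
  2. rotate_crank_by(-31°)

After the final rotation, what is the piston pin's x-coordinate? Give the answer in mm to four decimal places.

120.9704

set_geometry: r = 55 mm, L = 81 mm, e = 5 mm; θ ← 0°
rotate_crank_by(-31°): θ ← 0° -31° = -31°
crank pin P = (r cos θ, r sin θ) = (47.144202, -28.327094)
h = r sin θ − e = -28.327094 − 5 = -33.327094
x = r cos θ + √(L² − h²) = 47.144202 + √(6561.0 − 1110.6952) = 47.144202 + 73.826180 = 120.970381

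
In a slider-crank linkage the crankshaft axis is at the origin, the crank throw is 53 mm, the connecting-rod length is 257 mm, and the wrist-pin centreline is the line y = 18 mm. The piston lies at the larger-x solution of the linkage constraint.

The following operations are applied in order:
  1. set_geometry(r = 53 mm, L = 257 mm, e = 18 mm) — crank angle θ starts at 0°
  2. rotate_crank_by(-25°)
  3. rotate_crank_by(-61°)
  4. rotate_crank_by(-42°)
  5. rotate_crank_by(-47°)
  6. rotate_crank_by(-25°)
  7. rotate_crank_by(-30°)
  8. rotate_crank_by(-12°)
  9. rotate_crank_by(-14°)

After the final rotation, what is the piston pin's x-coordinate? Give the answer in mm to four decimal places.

241.9952

set_geometry: r = 53 mm, L = 257 mm, e = 18 mm; θ ← 0°
rotate_crank_by(-25°): θ ← 0° -25° = -25°
rotate_crank_by(-61°): θ ← -25° -61° = -86°
rotate_crank_by(-42°): θ ← -86° -42° = -128°
rotate_crank_by(-47°): θ ← -128° -47° = -175°
rotate_crank_by(-25°): θ ← -175° -25° = -200°
rotate_crank_by(-30°): θ ← -200° -30° = -230°
rotate_crank_by(-12°): θ ← -230° -12° = -242°
rotate_crank_by(-14°): θ ← -242° -14° = -256°
crank pin P = (r cos θ, r sin θ) = (-12.821860, 51.425673)
h = r sin θ − e = 51.425673 − 18 = 33.425673
x = r cos θ + √(L² − h²) = -12.821860 + √(66049.0 − 1117.2756) = -12.821860 + 254.817041 = 241.995180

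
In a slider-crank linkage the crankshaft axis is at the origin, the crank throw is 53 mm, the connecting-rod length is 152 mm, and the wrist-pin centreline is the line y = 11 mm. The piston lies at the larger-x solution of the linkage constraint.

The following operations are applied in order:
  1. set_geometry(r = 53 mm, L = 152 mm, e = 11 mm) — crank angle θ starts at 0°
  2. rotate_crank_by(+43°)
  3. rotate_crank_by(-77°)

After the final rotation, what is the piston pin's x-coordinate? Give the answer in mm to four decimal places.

190.4061

set_geometry: r = 53 mm, L = 152 mm, e = 11 mm; θ ← 0°
rotate_crank_by(+43°): θ ← 0° +43° = 43°
rotate_crank_by(-77°): θ ← 43° -77° = -34°
crank pin P = (r cos θ, r sin θ) = (43.938991, -29.637224)
h = r sin θ − e = -29.637224 − 11 = -40.637224
x = r cos θ + √(L² − h²) = 43.938991 + √(23104.0 − 1651.3840) = 43.938991 + 146.467116 = 190.406107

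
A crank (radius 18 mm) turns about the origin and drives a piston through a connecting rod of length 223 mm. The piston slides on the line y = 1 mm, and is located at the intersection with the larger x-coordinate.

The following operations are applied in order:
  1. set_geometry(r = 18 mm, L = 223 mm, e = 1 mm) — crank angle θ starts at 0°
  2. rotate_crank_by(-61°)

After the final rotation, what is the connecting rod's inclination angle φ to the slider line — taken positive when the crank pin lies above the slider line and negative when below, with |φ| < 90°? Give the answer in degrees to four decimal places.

-4.3059

set_geometry: r = 18 mm, L = 223 mm, e = 1 mm; θ ← 0°
rotate_crank_by(-61°): θ ← 0° -61° = -61°
crank pin P = (r cos θ, r sin θ) = (8.726573, -15.743155)
h = r sin θ − e = -15.743155 − 1 = -16.743155
sin φ = h / L = -16.743155 / 223 = -0.07508141
φ = arcsin(-0.07508141) = -4.305900°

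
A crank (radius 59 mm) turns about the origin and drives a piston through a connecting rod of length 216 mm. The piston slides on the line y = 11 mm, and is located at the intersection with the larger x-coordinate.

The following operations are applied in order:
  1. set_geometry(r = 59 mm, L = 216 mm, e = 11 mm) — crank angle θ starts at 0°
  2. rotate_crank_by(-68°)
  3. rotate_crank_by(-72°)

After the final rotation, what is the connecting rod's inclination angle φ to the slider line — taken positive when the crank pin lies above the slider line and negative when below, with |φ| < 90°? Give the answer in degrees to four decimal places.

set_geometry: r = 59 mm, L = 216 mm, e = 11 mm; θ ← 0°
rotate_crank_by(-68°): θ ← 0° -68° = -68°
rotate_crank_by(-72°): θ ← -68° -72° = -140°
crank pin P = (r cos θ, r sin θ) = (-45.196622, -37.924469)
h = r sin θ − e = -37.924469 − 11 = -48.924469
sin φ = h / L = -48.924469 / 216 = -0.22650217
φ = arcsin(-0.22650217) = -13.091227°

-13.0912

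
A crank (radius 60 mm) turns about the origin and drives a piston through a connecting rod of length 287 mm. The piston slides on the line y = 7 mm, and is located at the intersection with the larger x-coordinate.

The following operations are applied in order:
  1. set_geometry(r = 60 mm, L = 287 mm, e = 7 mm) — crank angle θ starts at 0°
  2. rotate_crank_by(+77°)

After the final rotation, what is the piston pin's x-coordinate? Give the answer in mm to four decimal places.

set_geometry: r = 60 mm, L = 287 mm, e = 7 mm; θ ← 0°
rotate_crank_by(+77°): θ ← 0° +77° = 77°
crank pin P = (r cos θ, r sin θ) = (13.497063, 58.462204)
h = r sin θ − e = 58.462204 − 7 = 51.462204
x = r cos θ + √(L² − h²) = 13.497063 + √(82369.0 − 2648.3584) = 13.497063 + 282.348440 = 295.845503

295.8455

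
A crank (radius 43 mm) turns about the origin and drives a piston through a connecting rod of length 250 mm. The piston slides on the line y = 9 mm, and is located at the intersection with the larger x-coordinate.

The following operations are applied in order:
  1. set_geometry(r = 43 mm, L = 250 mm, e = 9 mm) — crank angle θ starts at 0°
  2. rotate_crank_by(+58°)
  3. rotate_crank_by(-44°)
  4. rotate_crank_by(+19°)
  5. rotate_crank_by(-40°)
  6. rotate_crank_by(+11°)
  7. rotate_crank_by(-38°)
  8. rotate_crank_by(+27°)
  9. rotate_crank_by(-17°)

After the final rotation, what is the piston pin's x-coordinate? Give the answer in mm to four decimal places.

set_geometry: r = 43 mm, L = 250 mm, e = 9 mm; θ ← 0°
rotate_crank_by(+58°): θ ← 0° +58° = 58°
rotate_crank_by(-44°): θ ← 58° -44° = 14°
rotate_crank_by(+19°): θ ← 14° +19° = 33°
rotate_crank_by(-40°): θ ← 33° -40° = -7°
rotate_crank_by(+11°): θ ← -7° +11° = 4°
rotate_crank_by(-38°): θ ← 4° -38° = -34°
rotate_crank_by(+27°): θ ← -34° +27° = -7°
rotate_crank_by(-17°): θ ← -7° -17° = -24°
crank pin P = (r cos θ, r sin θ) = (39.282455, -17.489676)
h = r sin θ − e = -17.489676 − 9 = -26.489676
x = r cos θ + √(L² − h²) = 39.282455 + √(62500.0 − 701.7029) = 39.282455 + 248.592633 = 287.875087

287.8751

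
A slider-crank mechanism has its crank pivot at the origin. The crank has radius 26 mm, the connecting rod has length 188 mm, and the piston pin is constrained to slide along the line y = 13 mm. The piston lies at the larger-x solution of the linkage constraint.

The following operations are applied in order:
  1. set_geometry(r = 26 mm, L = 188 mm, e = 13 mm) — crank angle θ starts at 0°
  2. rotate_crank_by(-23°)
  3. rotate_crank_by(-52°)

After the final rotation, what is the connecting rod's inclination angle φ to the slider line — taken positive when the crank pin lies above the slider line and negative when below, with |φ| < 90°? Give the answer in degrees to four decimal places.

set_geometry: r = 26 mm, L = 188 mm, e = 13 mm; θ ← 0°
rotate_crank_by(-23°): θ ← 0° -23° = -23°
rotate_crank_by(-52°): θ ← -23° -52° = -75°
crank pin P = (r cos θ, r sin θ) = (6.729295, -25.114071)
h = r sin θ − e = -25.114071 − 13 = -38.114071
sin φ = h / L = -38.114071 / 188 = -0.20273442
φ = arcsin(-0.20273442) = -11.696906°

-11.6969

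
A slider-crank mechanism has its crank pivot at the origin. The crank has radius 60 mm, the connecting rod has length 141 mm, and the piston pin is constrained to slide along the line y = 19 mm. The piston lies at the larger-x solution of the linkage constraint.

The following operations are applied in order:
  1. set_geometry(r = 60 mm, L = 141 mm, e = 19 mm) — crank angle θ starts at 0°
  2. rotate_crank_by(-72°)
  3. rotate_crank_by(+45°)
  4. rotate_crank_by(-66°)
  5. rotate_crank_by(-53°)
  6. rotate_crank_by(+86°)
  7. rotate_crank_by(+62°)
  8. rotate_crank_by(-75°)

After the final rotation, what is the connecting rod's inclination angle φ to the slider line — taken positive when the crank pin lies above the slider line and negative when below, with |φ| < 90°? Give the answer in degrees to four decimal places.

-32.7988

set_geometry: r = 60 mm, L = 141 mm, e = 19 mm; θ ← 0°
rotate_crank_by(-72°): θ ← 0° -72° = -72°
rotate_crank_by(+45°): θ ← -72° +45° = -27°
rotate_crank_by(-66°): θ ← -27° -66° = -93°
rotate_crank_by(-53°): θ ← -93° -53° = -146°
rotate_crank_by(+86°): θ ← -146° +86° = -60°
rotate_crank_by(+62°): θ ← -60° +62° = 2°
rotate_crank_by(-75°): θ ← 2° -75° = -73°
crank pin P = (r cos θ, r sin θ) = (17.542302, -57.378285)
h = r sin θ − e = -57.378285 − 19 = -76.378285
sin φ = h / L = -76.378285 / 141 = -0.54168997
φ = arcsin(-0.54168997) = -32.798756°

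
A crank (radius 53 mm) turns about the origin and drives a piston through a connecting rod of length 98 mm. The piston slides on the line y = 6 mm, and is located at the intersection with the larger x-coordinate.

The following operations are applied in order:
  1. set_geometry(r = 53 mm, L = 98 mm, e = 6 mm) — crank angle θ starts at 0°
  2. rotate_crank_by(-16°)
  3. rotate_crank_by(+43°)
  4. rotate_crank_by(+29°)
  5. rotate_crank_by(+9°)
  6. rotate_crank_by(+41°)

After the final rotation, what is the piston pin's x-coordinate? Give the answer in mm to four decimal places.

72.4761

set_geometry: r = 53 mm, L = 98 mm, e = 6 mm; θ ← 0°
rotate_crank_by(-16°): θ ← 0° -16° = -16°
rotate_crank_by(+43°): θ ← -16° +43° = 27°
rotate_crank_by(+29°): θ ← 27° +29° = 56°
rotate_crank_by(+9°): θ ← 56° +9° = 65°
rotate_crank_by(+41°): θ ← 65° +41° = 106°
crank pin P = (r cos θ, r sin θ) = (-14.608780, 50.946870)
h = r sin θ − e = 50.946870 − 6 = 44.946870
x = r cos θ + √(L² − h²) = -14.608780 + √(9604.0 − 2020.2211) = -14.608780 + 87.084895 = 72.476115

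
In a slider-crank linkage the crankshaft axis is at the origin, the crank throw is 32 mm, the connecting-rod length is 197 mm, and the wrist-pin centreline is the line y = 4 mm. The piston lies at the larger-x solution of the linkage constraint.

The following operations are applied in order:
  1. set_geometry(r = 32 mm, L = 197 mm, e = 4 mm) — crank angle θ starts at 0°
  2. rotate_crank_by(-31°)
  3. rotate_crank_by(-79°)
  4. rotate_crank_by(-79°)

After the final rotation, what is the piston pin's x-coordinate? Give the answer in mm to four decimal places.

165.3914

set_geometry: r = 32 mm, L = 197 mm, e = 4 mm; θ ← 0°
rotate_crank_by(-31°): θ ← 0° -31° = -31°
rotate_crank_by(-79°): θ ← -31° -79° = -110°
rotate_crank_by(-79°): θ ← -110° -79° = -189°
crank pin P = (r cos θ, r sin θ) = (-31.606027, 5.005903)
h = r sin θ − e = 5.005903 − 4 = 1.005903
x = r cos θ + √(L² − h²) = -31.606027 + √(38809.0 − 1.0118) = -31.606027 + 196.997432 = 165.391405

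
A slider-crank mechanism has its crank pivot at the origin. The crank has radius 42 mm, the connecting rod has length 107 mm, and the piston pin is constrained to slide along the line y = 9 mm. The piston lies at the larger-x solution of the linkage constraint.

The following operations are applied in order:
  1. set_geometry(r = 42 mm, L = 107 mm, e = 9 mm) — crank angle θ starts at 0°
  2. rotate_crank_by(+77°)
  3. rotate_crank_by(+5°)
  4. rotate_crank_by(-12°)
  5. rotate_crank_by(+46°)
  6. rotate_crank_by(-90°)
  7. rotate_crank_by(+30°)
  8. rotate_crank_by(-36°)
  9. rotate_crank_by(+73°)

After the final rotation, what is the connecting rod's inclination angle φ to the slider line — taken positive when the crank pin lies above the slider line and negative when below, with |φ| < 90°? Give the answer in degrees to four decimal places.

17.9311

set_geometry: r = 42 mm, L = 107 mm, e = 9 mm; θ ← 0°
rotate_crank_by(+77°): θ ← 0° +77° = 77°
rotate_crank_by(+5°): θ ← 77° +5° = 82°
rotate_crank_by(-12°): θ ← 82° -12° = 70°
rotate_crank_by(+46°): θ ← 70° +46° = 116°
rotate_crank_by(-90°): θ ← 116° -90° = 26°
rotate_crank_by(+30°): θ ← 26° +30° = 56°
rotate_crank_by(-36°): θ ← 56° -36° = 20°
rotate_crank_by(+73°): θ ← 20° +73° = 93°
crank pin P = (r cos θ, r sin θ) = (-2.198110, 41.942440)
h = r sin θ − e = 41.942440 − 9 = 32.942440
sin φ = h / L = 32.942440 / 107 = 0.30787328
φ = arcsin(0.30787328) = 17.931111°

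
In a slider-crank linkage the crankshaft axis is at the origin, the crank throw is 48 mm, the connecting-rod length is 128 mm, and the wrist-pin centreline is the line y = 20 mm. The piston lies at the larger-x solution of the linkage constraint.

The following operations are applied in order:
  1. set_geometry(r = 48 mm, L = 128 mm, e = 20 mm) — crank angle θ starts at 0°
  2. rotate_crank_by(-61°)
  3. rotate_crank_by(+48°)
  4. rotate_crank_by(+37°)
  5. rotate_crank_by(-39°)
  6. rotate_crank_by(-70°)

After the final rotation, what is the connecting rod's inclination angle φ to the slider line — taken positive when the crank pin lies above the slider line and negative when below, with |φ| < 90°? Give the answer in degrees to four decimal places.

set_geometry: r = 48 mm, L = 128 mm, e = 20 mm; θ ← 0°
rotate_crank_by(-61°): θ ← 0° -61° = -61°
rotate_crank_by(+48°): θ ← -61° +48° = -13°
rotate_crank_by(+37°): θ ← -13° +37° = 24°
rotate_crank_by(-39°): θ ← 24° -39° = -15°
rotate_crank_by(-70°): θ ← -15° -70° = -85°
crank pin P = (r cos θ, r sin θ) = (4.183476, -47.817346)
h = r sin θ − e = -47.817346 − 20 = -67.817346
sin φ = h / L = -67.817346 / 128 = -0.52982301
φ = arcsin(-0.52982301) = -31.993497°

-31.9935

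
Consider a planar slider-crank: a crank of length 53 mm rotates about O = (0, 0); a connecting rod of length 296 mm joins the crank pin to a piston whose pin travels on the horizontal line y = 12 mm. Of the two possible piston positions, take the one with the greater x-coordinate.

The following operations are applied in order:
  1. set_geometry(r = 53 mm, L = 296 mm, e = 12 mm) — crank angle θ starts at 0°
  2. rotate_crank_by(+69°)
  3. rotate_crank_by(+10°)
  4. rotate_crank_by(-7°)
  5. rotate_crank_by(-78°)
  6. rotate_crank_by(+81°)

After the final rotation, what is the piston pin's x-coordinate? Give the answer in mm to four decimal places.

307.1110

set_geometry: r = 53 mm, L = 296 mm, e = 12 mm; θ ← 0°
rotate_crank_by(+69°): θ ← 0° +69° = 69°
rotate_crank_by(+10°): θ ← 69° +10° = 79°
rotate_crank_by(-7°): θ ← 79° -7° = 72°
rotate_crank_by(-78°): θ ← 72° -78° = -6°
rotate_crank_by(+81°): θ ← -6° +81° = 75°
crank pin P = (r cos θ, r sin θ) = (13.717409, 51.194069)
h = r sin θ − e = 51.194069 − 12 = 39.194069
x = r cos θ + √(L² − h²) = 13.717409 + √(87616.0 − 1536.1750) = 13.717409 + 293.393635 = 307.111044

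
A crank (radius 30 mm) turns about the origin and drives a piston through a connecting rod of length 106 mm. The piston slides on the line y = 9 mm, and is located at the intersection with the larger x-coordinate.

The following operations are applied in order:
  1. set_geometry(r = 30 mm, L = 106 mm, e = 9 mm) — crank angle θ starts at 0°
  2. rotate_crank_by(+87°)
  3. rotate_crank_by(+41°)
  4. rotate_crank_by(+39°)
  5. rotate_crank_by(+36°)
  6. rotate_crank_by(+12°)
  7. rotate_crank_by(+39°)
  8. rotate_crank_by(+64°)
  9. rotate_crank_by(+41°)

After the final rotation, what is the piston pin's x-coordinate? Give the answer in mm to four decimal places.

135.5667

set_geometry: r = 30 mm, L = 106 mm, e = 9 mm; θ ← 0°
rotate_crank_by(+87°): θ ← 0° +87° = 87°
rotate_crank_by(+41°): θ ← 87° +41° = 128°
rotate_crank_by(+39°): θ ← 128° +39° = 167°
rotate_crank_by(+36°): θ ← 167° +36° = 203°
rotate_crank_by(+12°): θ ← 203° +12° = 215°
rotate_crank_by(+39°): θ ← 215° +39° = 254°
rotate_crank_by(+64°): θ ← 254° +64° = 318°
rotate_crank_by(+41°): θ ← 318° +41° = 359°
crank pin P = (r cos θ, r sin θ) = (29.995431, -0.523572)
h = r sin θ − e = -0.523572 − 9 = -9.523572
x = r cos θ + √(L² − h²) = 29.995431 + √(11236.0 − 90.6984) = 29.995431 + 105.571310 = 135.566741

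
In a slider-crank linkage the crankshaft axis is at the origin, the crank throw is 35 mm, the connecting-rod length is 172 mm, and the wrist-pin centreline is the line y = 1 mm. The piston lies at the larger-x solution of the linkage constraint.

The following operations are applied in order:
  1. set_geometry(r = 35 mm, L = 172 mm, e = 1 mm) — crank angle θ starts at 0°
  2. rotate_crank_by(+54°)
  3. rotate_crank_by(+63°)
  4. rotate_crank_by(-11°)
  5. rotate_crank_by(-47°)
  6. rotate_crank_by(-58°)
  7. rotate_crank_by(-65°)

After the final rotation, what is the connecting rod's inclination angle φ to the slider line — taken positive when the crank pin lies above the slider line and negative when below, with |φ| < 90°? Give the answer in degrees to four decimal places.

set_geometry: r = 35 mm, L = 172 mm, e = 1 mm; θ ← 0°
rotate_crank_by(+54°): θ ← 0° +54° = 54°
rotate_crank_by(+63°): θ ← 54° +63° = 117°
rotate_crank_by(-11°): θ ← 117° -11° = 106°
rotate_crank_by(-47°): θ ← 106° -47° = 59°
rotate_crank_by(-58°): θ ← 59° -58° = 1°
rotate_crank_by(-65°): θ ← 1° -65° = -64°
crank pin P = (r cos θ, r sin θ) = (15.342990, -31.457792)
h = r sin θ − e = -31.457792 − 1 = -32.457792
sin φ = h / L = -32.457792 / 172 = -0.18870809
φ = arcsin(-0.18870809) = -10.877399°

-10.8774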